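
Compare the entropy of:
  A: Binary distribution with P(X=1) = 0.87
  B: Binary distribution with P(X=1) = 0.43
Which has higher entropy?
B

For binary distributions, entropy is maximized at p=0.5 and decreases as p moves toward 0 or 1.

H(A) = H(0.87) = 0.5574 bits
H(B) = H(0.43) = 0.9858 bits

Distribution B (p=0.43) is closer to uniform (p=0.5), so it has higher entropy.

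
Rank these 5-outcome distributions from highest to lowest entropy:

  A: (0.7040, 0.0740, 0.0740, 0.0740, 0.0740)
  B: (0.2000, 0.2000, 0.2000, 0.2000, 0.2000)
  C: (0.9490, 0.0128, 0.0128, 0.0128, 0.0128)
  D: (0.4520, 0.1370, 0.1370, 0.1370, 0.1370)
B > D > A > C

Key insight: Entropy is maximized by uniform distributions and minimized by concentrated distributions.

Entropies:
  H(A) = 1.4683 bits
  H(B) = 2.3219 bits
  H(C) = 0.3926 bits
  H(D) = 2.0893 bits

Ranking: B > D > A > C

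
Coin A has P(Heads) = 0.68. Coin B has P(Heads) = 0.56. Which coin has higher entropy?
B

For binary distributions, entropy is maximized at p=0.5 and decreases as p moves toward 0 or 1.

H(A) = H(0.68) = 0.9044 bits
H(B) = H(0.56) = 0.9896 bits

Distribution B (p=0.56) is closer to uniform (p=0.5), so it has higher entropy.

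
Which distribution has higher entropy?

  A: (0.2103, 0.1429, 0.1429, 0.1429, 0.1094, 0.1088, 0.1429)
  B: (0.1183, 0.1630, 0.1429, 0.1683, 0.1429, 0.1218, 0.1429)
B

Both distributions are close to uniform, making this a harder comparison.

H(A) = 2.7748 bits
H(B) = 2.7967 bits

The distribution closer to uniform has higher entropy.
Answer: B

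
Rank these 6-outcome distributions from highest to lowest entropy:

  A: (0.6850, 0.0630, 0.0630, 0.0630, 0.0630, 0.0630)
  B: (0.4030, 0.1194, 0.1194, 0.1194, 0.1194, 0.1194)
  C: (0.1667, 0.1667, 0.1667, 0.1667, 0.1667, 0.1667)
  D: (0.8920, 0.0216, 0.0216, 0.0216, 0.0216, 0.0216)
C > B > A > D

Key insight: Entropy is maximized by uniform distributions and minimized by concentrated distributions.

Entropies:
  H(A) = 1.6303 bits
  H(B) = 2.3589 bits
  H(C) = 2.5850 bits
  H(D) = 0.7446 bits

Ranking: C > B > A > D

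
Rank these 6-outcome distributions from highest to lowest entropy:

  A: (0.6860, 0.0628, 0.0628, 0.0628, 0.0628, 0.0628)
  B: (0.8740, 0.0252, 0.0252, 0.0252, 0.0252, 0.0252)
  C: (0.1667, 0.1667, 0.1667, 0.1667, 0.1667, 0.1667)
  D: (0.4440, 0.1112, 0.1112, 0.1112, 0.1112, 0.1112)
C > D > A > B

Key insight: Entropy is maximized by uniform distributions and minimized by concentrated distributions.

Entropies:
  H(A) = 1.6268 bits
  H(B) = 0.8389 bits
  H(C) = 2.5850 bits
  H(D) = 2.2819 bits

Ranking: C > D > A > B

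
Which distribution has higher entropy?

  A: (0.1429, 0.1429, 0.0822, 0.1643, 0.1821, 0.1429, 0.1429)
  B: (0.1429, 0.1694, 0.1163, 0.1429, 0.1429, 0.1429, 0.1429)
B

Both distributions are close to uniform, making this a harder comparison.

H(A) = 2.7760 bits
H(B) = 2.8002 bits

The distribution closer to uniform has higher entropy.
Answer: B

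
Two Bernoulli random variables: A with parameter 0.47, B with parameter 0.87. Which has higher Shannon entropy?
A

For binary distributions, entropy is maximized at p=0.5 and decreases as p moves toward 0 or 1.

H(A) = H(0.47) = 0.9974 bits
H(B) = H(0.87) = 0.5574 bits

Distribution A (p=0.47) is closer to uniform (p=0.5), so it has higher entropy.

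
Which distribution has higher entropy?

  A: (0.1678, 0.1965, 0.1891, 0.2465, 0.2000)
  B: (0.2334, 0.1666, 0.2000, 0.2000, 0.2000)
B

Both distributions are close to uniform, making this a harder comparison.

H(A) = 2.3102 bits
H(B) = 2.3139 bits

The distribution closer to uniform has higher entropy.
Answer: B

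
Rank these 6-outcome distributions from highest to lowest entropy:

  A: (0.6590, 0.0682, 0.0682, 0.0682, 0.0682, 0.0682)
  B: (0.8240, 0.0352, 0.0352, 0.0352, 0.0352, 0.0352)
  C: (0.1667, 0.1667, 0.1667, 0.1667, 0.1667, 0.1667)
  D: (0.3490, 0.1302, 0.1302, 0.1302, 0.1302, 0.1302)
C > D > A > B

Key insight: Entropy is maximized by uniform distributions and minimized by concentrated distributions.

Entropies:
  H(A) = 1.7175 bits
  H(B) = 1.0799 bits
  H(C) = 2.5850 bits
  H(D) = 2.4447 bits

Ranking: C > D > A > B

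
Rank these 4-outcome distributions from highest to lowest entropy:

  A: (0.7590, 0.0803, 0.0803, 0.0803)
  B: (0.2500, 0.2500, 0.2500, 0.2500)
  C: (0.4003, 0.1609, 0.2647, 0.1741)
B > C > A

Key insight: Entropy is maximized by uniform distributions and minimized by concentrated distributions.

- Uniform distributions have maximum entropy log₂(4) = 2.0000 bits
- The more "peaked" or concentrated a distribution, the lower its entropy

Entropies:
  H(A) = 1.1787 bits
  H(B) = 2.0000 bits
  H(C) = 1.8995 bits

Ranking: B > C > A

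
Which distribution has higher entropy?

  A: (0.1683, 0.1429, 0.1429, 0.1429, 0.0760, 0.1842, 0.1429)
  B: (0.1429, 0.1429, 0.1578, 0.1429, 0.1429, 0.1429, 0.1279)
B

Both distributions are close to uniform, making this a harder comparison.

H(A) = 2.7691 bits
H(B) = 2.8051 bits

The distribution closer to uniform has higher entropy.
Answer: B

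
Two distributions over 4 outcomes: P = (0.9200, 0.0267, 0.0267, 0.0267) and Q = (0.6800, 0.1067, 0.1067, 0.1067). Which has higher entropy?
Q

P is highly concentrated on one outcome (92%), making it nearly deterministic. Q spreads its mass more evenly (max 68%). The more spread-out distribution has higher entropy: H(P) ≈ 0.529 bits, H(Q) ≈ 1.412 bits.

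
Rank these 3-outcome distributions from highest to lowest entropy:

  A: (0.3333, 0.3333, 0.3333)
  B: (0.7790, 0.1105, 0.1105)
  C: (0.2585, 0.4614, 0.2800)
A > C > B

Key insight: Entropy is maximized by uniform distributions and minimized by concentrated distributions.

- Uniform distributions have maximum entropy log₂(3) = 1.5850 bits
- The more "peaked" or concentrated a distribution, the lower its entropy

Entropies:
  H(A) = 1.5850 bits
  H(B) = 0.9830 bits
  H(C) = 1.5337 bits

Ranking: A > C > B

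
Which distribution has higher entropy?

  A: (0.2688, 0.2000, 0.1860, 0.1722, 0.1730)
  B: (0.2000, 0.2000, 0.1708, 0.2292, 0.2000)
B

Both distributions are close to uniform, making this a harder comparison.

H(A) = 2.3001 bits
H(B) = 2.3157 bits

The distribution closer to uniform has higher entropy.
Answer: B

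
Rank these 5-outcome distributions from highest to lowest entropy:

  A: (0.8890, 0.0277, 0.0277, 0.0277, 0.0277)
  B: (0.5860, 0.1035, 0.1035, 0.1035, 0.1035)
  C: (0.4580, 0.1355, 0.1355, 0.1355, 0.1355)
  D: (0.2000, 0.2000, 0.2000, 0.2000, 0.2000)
D > C > B > A

Key insight: Entropy is maximized by uniform distributions and minimized by concentrated distributions.

Entropies:
  H(A) = 0.7249 bits
  H(B) = 1.8066 bits
  H(C) = 2.0789 bits
  H(D) = 2.3219 bits

Ranking: D > C > B > A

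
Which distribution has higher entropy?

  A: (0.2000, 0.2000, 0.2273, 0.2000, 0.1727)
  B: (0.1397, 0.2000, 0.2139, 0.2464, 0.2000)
A

Both distributions are close to uniform, making this a harder comparison.

H(A) = 2.3165 bits
H(B) = 2.2993 bits

The distribution closer to uniform has higher entropy.
Answer: A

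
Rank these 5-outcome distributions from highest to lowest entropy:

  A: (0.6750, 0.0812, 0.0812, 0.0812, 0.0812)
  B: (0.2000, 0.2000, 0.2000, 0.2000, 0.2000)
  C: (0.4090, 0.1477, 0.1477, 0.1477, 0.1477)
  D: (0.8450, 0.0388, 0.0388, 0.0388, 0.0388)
B > C > A > D

Key insight: Entropy is maximized by uniform distributions and minimized by concentrated distributions.

Entropies:
  H(A) = 1.5597 bits
  H(B) = 2.3219 bits
  H(C) = 2.1580 bits
  H(D) = 0.9322 bits

Ranking: B > C > A > D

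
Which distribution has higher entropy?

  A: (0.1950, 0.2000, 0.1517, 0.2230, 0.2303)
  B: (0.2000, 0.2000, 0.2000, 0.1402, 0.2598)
A

Both distributions are close to uniform, making this a harder comparison.

H(A) = 2.3077 bits
H(B) = 2.2957 bits

The distribution closer to uniform has higher entropy.
Answer: A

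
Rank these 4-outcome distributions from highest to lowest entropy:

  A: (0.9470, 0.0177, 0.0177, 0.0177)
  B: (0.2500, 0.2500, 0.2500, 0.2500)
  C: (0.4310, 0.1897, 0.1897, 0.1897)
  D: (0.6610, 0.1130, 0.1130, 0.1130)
B > C > D > A

Key insight: Entropy is maximized by uniform distributions and minimized by concentrated distributions.

Entropies:
  H(A) = 0.3830 bits
  H(B) = 2.0000 bits
  H(C) = 1.8881 bits
  H(D) = 1.4612 bits

Ranking: B > C > D > A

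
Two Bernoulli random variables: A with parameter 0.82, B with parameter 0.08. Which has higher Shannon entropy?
A

For binary distributions, entropy is maximized at p=0.5 and decreases as p moves toward 0 or 1.

H(A) = H(0.82) = 0.6801 bits
H(B) = H(0.08) = 0.4022 bits

Distribution A (p=0.82) is closer to uniform (p=0.5), so it has higher entropy.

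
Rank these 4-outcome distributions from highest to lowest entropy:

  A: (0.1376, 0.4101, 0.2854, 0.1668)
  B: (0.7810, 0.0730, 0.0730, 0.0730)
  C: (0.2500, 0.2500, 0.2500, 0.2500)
C > A > B

Key insight: Entropy is maximized by uniform distributions and minimized by concentrated distributions.

- Uniform distributions have maximum entropy log₂(4) = 2.0000 bits
- The more "peaked" or concentrated a distribution, the lower its entropy

Entropies:
  H(A) = 1.8684 bits
  H(B) = 1.1054 bits
  H(C) = 2.0000 bits

Ranking: C > A > B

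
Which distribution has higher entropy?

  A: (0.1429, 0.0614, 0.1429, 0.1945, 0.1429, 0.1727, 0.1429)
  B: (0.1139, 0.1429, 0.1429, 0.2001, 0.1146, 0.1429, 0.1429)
B

Both distributions are close to uniform, making this a harder comparison.

H(A) = 2.7483 bits
H(B) = 2.7837 bits

The distribution closer to uniform has higher entropy.
Answer: B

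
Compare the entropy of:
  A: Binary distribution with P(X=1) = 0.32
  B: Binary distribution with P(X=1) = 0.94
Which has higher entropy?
A

For binary distributions, entropy is maximized at p=0.5 and decreases as p moves toward 0 or 1.

H(A) = H(0.32) = 0.9044 bits
H(B) = H(0.94) = 0.3274 bits

Distribution A (p=0.32) is closer to uniform (p=0.5), so it has higher entropy.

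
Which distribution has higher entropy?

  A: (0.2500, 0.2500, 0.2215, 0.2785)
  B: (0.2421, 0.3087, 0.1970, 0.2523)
A

Both distributions are close to uniform, making this a harder comparison.

H(A) = 1.9953 bits
H(B) = 1.9818 bits

The distribution closer to uniform has higher entropy.
Answer: A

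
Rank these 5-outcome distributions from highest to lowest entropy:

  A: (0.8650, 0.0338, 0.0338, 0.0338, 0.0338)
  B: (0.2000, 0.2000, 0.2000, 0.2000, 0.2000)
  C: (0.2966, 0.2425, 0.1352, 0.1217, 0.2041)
B > C > A

Key insight: Entropy is maximized by uniform distributions and minimized by concentrated distributions.

- Uniform distributions have maximum entropy log₂(5) = 2.3219 bits
- The more "peaked" or concentrated a distribution, the lower its entropy

Entropies:
  H(A) = 0.8410 bits
  H(B) = 2.3219 bits
  H(C) = 2.2436 bits

Ranking: B > C > A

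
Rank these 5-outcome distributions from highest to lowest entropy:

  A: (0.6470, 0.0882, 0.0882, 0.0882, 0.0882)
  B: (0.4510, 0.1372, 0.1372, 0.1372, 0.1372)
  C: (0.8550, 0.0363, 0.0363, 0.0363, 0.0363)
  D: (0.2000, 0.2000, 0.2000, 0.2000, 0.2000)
D > B > A > C

Key insight: Entropy is maximized by uniform distributions and minimized by concentrated distributions.

Entropies:
  H(A) = 1.6427 bits
  H(B) = 2.0911 bits
  H(C) = 0.8872 bits
  H(D) = 2.3219 bits

Ranking: D > B > A > C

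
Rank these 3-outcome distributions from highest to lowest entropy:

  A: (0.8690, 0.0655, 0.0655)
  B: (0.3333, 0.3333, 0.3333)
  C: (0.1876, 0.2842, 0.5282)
B > C > A

Key insight: Entropy is maximized by uniform distributions and minimized by concentrated distributions.

- Uniform distributions have maximum entropy log₂(3) = 1.5850 bits
- The more "peaked" or concentrated a distribution, the lower its entropy

Entropies:
  H(A) = 0.6912 bits
  H(B) = 1.5850 bits
  H(C) = 1.4551 bits

Ranking: B > C > A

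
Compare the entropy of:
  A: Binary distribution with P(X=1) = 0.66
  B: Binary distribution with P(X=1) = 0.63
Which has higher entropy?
B

For binary distributions, entropy is maximized at p=0.5 and decreases as p moves toward 0 or 1.

H(A) = H(0.66) = 0.9248 bits
H(B) = H(0.63) = 0.9507 bits

Distribution B (p=0.63) is closer to uniform (p=0.5), so it has higher entropy.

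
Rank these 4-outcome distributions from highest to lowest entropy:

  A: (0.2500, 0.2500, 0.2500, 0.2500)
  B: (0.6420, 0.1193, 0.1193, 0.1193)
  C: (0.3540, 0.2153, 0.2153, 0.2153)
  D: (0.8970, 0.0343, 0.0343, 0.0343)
A > C > B > D

Key insight: Entropy is maximized by uniform distributions and minimized by concentrated distributions.

Entropies:
  H(A) = 2.0000 bits
  H(B) = 1.5084 bits
  H(C) = 1.9615 bits
  H(D) = 0.6417 bits

Ranking: A > C > B > D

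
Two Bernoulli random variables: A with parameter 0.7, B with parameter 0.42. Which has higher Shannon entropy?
B

For binary distributions, entropy is maximized at p=0.5 and decreases as p moves toward 0 or 1.

H(A) = H(0.7) = 0.8813 bits
H(B) = H(0.42) = 0.9815 bits

Distribution B (p=0.42) is closer to uniform (p=0.5), so it has higher entropy.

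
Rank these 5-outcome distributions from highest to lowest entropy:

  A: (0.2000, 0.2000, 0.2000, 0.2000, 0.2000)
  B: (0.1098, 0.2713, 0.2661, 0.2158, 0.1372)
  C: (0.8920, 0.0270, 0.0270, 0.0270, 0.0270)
A > B > C

Key insight: Entropy is maximized by uniform distributions and minimized by concentrated distributions.

- Uniform distributions have maximum entropy log₂(5) = 2.3219 bits
- The more "peaked" or concentrated a distribution, the lower its entropy

Entropies:
  H(A) = 2.3219 bits
  H(B) = 2.2391 bits
  H(C) = 0.7099 bits

Ranking: A > B > C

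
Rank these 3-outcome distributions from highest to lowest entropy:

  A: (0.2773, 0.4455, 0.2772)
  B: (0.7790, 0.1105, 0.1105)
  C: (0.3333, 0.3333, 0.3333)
C > A > B

Key insight: Entropy is maximized by uniform distributions and minimized by concentrated distributions.

- Uniform distributions have maximum entropy log₂(3) = 1.5850 bits
- The more "peaked" or concentrated a distribution, the lower its entropy

Entropies:
  H(A) = 1.5459 bits
  H(B) = 0.9830 bits
  H(C) = 1.5850 bits

Ranking: C > A > B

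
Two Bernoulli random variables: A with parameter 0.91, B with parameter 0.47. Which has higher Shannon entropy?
B

For binary distributions, entropy is maximized at p=0.5 and decreases as p moves toward 0 or 1.

H(A) = H(0.91) = 0.4365 bits
H(B) = H(0.47) = 0.9974 bits

Distribution B (p=0.47) is closer to uniform (p=0.5), so it has higher entropy.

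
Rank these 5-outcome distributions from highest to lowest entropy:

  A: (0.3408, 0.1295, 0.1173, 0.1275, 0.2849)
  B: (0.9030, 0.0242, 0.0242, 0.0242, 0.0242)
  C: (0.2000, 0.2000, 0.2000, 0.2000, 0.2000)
C > A > B

Key insight: Entropy is maximized by uniform distributions and minimized by concentrated distributions.

- Uniform distributions have maximum entropy log₂(5) = 2.3219 bits
- The more "peaked" or concentrated a distribution, the lower its entropy

Entropies:
  H(A) = 2.1688 bits
  H(B) = 0.6534 bits
  H(C) = 2.3219 bits

Ranking: C > A > B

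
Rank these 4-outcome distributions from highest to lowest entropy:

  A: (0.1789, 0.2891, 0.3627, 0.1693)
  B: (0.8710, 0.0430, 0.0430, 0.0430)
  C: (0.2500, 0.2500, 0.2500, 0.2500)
C > A > B

Key insight: Entropy is maximized by uniform distributions and minimized by concentrated distributions.

- Uniform distributions have maximum entropy log₂(4) = 2.0000 bits
- The more "peaked" or concentrated a distribution, the lower its entropy

Entropies:
  H(A) = 1.9262 bits
  H(B) = 0.7591 bits
  H(C) = 2.0000 bits

Ranking: C > A > B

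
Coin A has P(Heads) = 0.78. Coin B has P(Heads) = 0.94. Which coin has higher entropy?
A

For binary distributions, entropy is maximized at p=0.5 and decreases as p moves toward 0 or 1.

H(A) = H(0.78) = 0.7602 bits
H(B) = H(0.94) = 0.3274 bits

Distribution A (p=0.78) is closer to uniform (p=0.5), so it has higher entropy.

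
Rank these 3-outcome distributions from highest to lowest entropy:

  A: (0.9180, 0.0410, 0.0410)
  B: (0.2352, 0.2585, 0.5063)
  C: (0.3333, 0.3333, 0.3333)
C > B > A

Key insight: Entropy is maximized by uniform distributions and minimized by concentrated distributions.

- Uniform distributions have maximum entropy log₂(3) = 1.5850 bits
- The more "peaked" or concentrated a distribution, the lower its entropy

Entropies:
  H(A) = 0.4912 bits
  H(B) = 1.4928 bits
  H(C) = 1.5850 bits

Ranking: C > B > A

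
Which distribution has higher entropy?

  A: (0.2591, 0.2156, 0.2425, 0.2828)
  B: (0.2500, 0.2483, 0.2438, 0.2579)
B

Both distributions are close to uniform, making this a harder comparison.

H(A) = 1.9930 bits
H(B) = 1.9997 bits

The distribution closer to uniform has higher entropy.
Answer: B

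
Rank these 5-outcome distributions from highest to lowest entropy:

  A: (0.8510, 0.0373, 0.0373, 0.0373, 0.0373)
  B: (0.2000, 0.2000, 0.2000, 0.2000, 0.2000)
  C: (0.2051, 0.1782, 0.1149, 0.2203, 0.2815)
B > C > A

Key insight: Entropy is maximized by uniform distributions and minimized by concentrated distributions.

- Uniform distributions have maximum entropy log₂(5) = 2.3219 bits
- The more "peaked" or concentrated a distribution, the lower its entropy

Entropies:
  H(A) = 0.9053 bits
  H(B) = 2.3219 bits
  H(C) = 2.2665 bits

Ranking: B > C > A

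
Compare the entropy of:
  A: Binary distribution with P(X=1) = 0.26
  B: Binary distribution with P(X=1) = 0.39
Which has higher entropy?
B

For binary distributions, entropy is maximized at p=0.5 and decreases as p moves toward 0 or 1.

H(A) = H(0.26) = 0.8267 bits
H(B) = H(0.39) = 0.9648 bits

Distribution B (p=0.39) is closer to uniform (p=0.5), so it has higher entropy.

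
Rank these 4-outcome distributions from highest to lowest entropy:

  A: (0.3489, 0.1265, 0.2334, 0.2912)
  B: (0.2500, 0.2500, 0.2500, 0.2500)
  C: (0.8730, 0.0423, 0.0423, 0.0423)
B > A > C

Key insight: Entropy is maximized by uniform distributions and minimized by concentrated distributions.

- Uniform distributions have maximum entropy log₂(4) = 2.0000 bits
- The more "peaked" or concentrated a distribution, the lower its entropy

Entropies:
  H(A) = 1.9156 bits
  H(B) = 2.0000 bits
  H(C) = 0.7504 bits

Ranking: B > A > C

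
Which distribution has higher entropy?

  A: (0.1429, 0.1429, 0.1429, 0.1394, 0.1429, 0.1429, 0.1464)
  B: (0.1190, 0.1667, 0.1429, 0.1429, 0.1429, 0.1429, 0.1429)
A

Both distributions are close to uniform, making this a harder comparison.

H(A) = 2.8072 bits
H(B) = 2.8016 bits

The distribution closer to uniform has higher entropy.
Answer: A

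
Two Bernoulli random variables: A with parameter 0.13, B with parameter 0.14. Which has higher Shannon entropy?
B

For binary distributions, entropy is maximized at p=0.5 and decreases as p moves toward 0 or 1.

H(A) = H(0.13) = 0.5574 bits
H(B) = H(0.14) = 0.5842 bits

Distribution B (p=0.14) is closer to uniform (p=0.5), so it has higher entropy.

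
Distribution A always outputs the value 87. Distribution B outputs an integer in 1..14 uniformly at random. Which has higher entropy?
B

A is deterministic, so H(A) = 0. B is uniform over 14 outcomes, so H(B) = log₂(14) = 3.807 bits. Any distribution with genuine randomness has higher entropy than a deterministic one.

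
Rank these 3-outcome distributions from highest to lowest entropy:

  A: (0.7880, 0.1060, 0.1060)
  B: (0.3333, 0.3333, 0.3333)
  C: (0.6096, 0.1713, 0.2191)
B > C > A

Key insight: Entropy is maximized by uniform distributions and minimized by concentrated distributions.

- Uniform distributions have maximum entropy log₂(3) = 1.5850 bits
- The more "peaked" or concentrated a distribution, the lower its entropy

Entropies:
  H(A) = 0.9573 bits
  H(B) = 1.5850 bits
  H(C) = 1.3512 bits

Ranking: B > C > A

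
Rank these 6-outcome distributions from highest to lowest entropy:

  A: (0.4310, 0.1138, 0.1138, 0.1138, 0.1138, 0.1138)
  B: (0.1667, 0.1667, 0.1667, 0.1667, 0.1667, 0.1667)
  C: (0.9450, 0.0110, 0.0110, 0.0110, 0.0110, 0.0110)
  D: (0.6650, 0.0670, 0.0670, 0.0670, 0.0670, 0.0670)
B > A > D > C

Key insight: Entropy is maximized by uniform distributions and minimized by concentrated distributions.

Entropies:
  H(A) = 2.3074 bits
  H(B) = 2.5850 bits
  H(C) = 0.4350 bits
  H(D) = 1.6978 bits

Ranking: B > A > D > C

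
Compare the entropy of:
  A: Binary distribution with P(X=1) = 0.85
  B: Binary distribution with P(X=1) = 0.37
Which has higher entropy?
B

For binary distributions, entropy is maximized at p=0.5 and decreases as p moves toward 0 or 1.

H(A) = H(0.85) = 0.6098 bits
H(B) = H(0.37) = 0.9507 bits

Distribution B (p=0.37) is closer to uniform (p=0.5), so it has higher entropy.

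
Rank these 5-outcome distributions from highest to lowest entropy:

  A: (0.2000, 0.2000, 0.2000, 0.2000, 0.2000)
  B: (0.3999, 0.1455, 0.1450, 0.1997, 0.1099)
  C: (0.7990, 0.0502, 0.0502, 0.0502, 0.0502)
A > B > C

Key insight: Entropy is maximized by uniform distributions and minimized by concentrated distributions.

- Uniform distributions have maximum entropy log₂(5) = 2.3219 bits
- The more "peaked" or concentrated a distribution, the lower its entropy

Entropies:
  H(A) = 2.3219 bits
  H(B) = 2.1515 bits
  H(C) = 1.1259 bits

Ranking: A > B > C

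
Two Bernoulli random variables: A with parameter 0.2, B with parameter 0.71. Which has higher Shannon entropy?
B

For binary distributions, entropy is maximized at p=0.5 and decreases as p moves toward 0 or 1.

H(A) = H(0.2) = 0.7219 bits
H(B) = H(0.71) = 0.8687 bits

Distribution B (p=0.71) is closer to uniform (p=0.5), so it has higher entropy.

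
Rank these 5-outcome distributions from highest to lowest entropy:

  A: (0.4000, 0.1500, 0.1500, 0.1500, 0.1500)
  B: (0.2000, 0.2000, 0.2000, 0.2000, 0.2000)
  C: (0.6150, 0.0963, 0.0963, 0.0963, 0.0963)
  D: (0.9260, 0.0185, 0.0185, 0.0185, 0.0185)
B > A > C > D

Key insight: Entropy is maximized by uniform distributions and minimized by concentrated distributions.

Entropies:
  H(A) = 2.1710 bits
  H(B) = 2.3219 bits
  H(C) = 1.7315 bits
  H(D) = 0.5287 bits

Ranking: B > A > C > D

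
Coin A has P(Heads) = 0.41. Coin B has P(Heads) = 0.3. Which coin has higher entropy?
A

For binary distributions, entropy is maximized at p=0.5 and decreases as p moves toward 0 or 1.

H(A) = H(0.41) = 0.9765 bits
H(B) = H(0.3) = 0.8813 bits

Distribution A (p=0.41) is closer to uniform (p=0.5), so it has higher entropy.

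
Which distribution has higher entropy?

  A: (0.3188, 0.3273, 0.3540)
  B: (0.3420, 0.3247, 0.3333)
B

Both distributions are close to uniform, making this a harder comparison.

H(A) = 1.5835 bits
H(B) = 1.5846 bits

The distribution closer to uniform has higher entropy.
Answer: B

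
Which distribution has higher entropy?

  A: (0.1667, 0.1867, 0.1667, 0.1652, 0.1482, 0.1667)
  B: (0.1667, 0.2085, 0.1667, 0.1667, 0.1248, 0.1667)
A

Both distributions are close to uniform, making this a harder comparison.

H(A) = 2.5817 bits
H(B) = 2.5696 bits

The distribution closer to uniform has higher entropy.
Answer: A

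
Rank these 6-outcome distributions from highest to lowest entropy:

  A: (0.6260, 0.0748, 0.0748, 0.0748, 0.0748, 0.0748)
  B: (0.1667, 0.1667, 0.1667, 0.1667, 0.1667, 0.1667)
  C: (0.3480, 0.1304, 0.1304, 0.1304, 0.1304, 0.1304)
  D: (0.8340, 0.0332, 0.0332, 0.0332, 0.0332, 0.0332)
B > C > A > D

Key insight: Entropy is maximized by uniform distributions and minimized by concentrated distributions.

Entropies:
  H(A) = 1.8221 bits
  H(B) = 2.5850 bits
  H(C) = 2.4462 bits
  H(D) = 1.0339 bits

Ranking: B > C > A > D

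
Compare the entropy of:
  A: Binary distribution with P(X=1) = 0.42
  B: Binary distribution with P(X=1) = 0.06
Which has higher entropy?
A

For binary distributions, entropy is maximized at p=0.5 and decreases as p moves toward 0 or 1.

H(A) = H(0.42) = 0.9815 bits
H(B) = H(0.06) = 0.3274 bits

Distribution A (p=0.42) is closer to uniform (p=0.5), so it has higher entropy.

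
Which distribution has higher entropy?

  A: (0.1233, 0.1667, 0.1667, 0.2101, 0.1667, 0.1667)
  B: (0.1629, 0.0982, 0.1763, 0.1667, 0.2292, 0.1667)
A

Both distributions are close to uniform, making this a harder comparison.

H(A) = 2.5685 bits
H(B) = 2.5455 bits

The distribution closer to uniform has higher entropy.
Answer: A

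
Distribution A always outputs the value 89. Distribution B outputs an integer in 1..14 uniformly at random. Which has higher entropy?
B

A is deterministic, so H(A) = 0. B is uniform over 14 outcomes, so H(B) = log₂(14) = 3.807 bits. Any distribution with genuine randomness has higher entropy than a deterministic one.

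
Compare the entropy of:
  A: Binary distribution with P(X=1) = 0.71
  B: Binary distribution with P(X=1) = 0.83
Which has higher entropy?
A

For binary distributions, entropy is maximized at p=0.5 and decreases as p moves toward 0 or 1.

H(A) = H(0.71) = 0.8687 bits
H(B) = H(0.83) = 0.6577 bits

Distribution A (p=0.71) is closer to uniform (p=0.5), so it has higher entropy.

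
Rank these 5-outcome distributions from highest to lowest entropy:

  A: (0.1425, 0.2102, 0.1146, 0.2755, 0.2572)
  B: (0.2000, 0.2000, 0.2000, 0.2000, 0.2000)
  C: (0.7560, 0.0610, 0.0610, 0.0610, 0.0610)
B > A > C

Key insight: Entropy is maximized by uniform distributions and minimized by concentrated distributions.

- Uniform distributions have maximum entropy log₂(5) = 2.3219 bits
- The more "peaked" or concentrated a distribution, the lower its entropy

Entropies:
  H(A) = 2.2479 bits
  H(B) = 2.3219 bits
  H(C) = 1.2896 bits

Ranking: B > A > C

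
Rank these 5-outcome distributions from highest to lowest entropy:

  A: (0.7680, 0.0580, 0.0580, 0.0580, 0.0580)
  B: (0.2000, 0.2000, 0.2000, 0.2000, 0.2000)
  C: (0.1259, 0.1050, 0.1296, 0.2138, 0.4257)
B > C > A

Key insight: Entropy is maximized by uniform distributions and minimized by concentrated distributions.

- Uniform distributions have maximum entropy log₂(5) = 2.3219 bits
- The more "peaked" or concentrated a distribution, the lower its entropy

Entropies:
  H(A) = 1.2455 bits
  H(B) = 2.3219 bits
  H(C) = 2.1001 bits

Ranking: B > C > A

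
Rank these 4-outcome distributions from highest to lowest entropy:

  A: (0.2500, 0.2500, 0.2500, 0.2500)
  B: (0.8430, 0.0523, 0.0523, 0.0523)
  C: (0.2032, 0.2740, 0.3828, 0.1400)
A > C > B

Key insight: Entropy is maximized by uniform distributions and minimized by concentrated distributions.

- Uniform distributions have maximum entropy log₂(4) = 2.0000 bits
- The more "peaked" or concentrated a distribution, the lower its entropy

Entropies:
  H(A) = 2.0000 bits
  H(B) = 0.8759 bits
  H(C) = 1.9063 bits

Ranking: A > C > B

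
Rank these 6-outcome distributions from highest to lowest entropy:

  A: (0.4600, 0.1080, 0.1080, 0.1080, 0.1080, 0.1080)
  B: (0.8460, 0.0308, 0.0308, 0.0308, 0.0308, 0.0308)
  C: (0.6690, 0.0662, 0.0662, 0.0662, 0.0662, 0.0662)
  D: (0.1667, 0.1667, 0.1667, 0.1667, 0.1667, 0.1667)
D > A > C > B

Key insight: Entropy is maximized by uniform distributions and minimized by concentrated distributions.

Entropies:
  H(A) = 2.2492 bits
  H(B) = 0.9773 bits
  H(C) = 1.6845 bits
  H(D) = 2.5850 bits

Ranking: D > A > C > B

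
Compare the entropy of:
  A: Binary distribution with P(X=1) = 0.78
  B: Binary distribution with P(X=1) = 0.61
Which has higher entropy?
B

For binary distributions, entropy is maximized at p=0.5 and decreases as p moves toward 0 or 1.

H(A) = H(0.78) = 0.7602 bits
H(B) = H(0.61) = 0.9648 bits

Distribution B (p=0.61) is closer to uniform (p=0.5), so it has higher entropy.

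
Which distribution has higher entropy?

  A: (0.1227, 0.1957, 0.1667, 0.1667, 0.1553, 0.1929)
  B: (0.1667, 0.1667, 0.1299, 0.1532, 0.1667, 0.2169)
A

Both distributions are close to uniform, making this a harder comparison.

H(A) = 2.5689 bits
H(B) = 2.5679 bits

The distribution closer to uniform has higher entropy.
Answer: A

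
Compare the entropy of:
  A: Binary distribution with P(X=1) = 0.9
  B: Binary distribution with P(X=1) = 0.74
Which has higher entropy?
B

For binary distributions, entropy is maximized at p=0.5 and decreases as p moves toward 0 or 1.

H(A) = H(0.9) = 0.4690 bits
H(B) = H(0.74) = 0.8267 bits

Distribution B (p=0.74) is closer to uniform (p=0.5), so it has higher entropy.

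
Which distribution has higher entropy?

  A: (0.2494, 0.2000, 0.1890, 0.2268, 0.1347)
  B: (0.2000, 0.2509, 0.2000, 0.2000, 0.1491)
B

Both distributions are close to uniform, making this a harder comparison.

H(A) = 2.2935 bits
H(B) = 2.3030 bits

The distribution closer to uniform has higher entropy.
Answer: B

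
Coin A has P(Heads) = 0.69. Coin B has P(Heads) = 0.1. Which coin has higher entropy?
A

For binary distributions, entropy is maximized at p=0.5 and decreases as p moves toward 0 or 1.

H(A) = H(0.69) = 0.8932 bits
H(B) = H(0.1) = 0.4690 bits

Distribution A (p=0.69) is closer to uniform (p=0.5), so it has higher entropy.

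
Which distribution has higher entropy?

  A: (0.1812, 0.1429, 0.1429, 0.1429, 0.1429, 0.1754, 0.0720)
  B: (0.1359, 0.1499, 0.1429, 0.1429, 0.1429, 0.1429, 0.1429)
B

Both distributions are close to uniform, making this a harder comparison.

H(A) = 2.7645 bits
H(B) = 2.8069 bits

The distribution closer to uniform has higher entropy.
Answer: B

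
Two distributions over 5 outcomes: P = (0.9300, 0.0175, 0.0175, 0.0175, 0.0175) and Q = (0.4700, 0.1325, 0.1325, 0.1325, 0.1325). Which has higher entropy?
Q

P is highly concentrated on one outcome (93%), making it nearly deterministic. Q spreads its mass more evenly (max 47%). The more spread-out distribution has higher entropy: H(P) ≈ 0.506 bits, H(Q) ≈ 2.057 bits.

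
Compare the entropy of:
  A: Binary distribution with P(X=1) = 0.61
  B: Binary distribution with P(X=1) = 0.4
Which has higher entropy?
B

For binary distributions, entropy is maximized at p=0.5 and decreases as p moves toward 0 or 1.

H(A) = H(0.61) = 0.9648 bits
H(B) = H(0.4) = 0.9710 bits

Distribution B (p=0.4) is closer to uniform (p=0.5), so it has higher entropy.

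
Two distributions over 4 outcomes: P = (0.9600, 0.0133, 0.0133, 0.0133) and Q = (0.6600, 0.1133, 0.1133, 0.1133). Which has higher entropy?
Q

P is highly concentrated on one outcome (96%), making it nearly deterministic. Q spreads its mass more evenly (max 66%). The more spread-out distribution has higher entropy: H(P) ≈ 0.306 bits, H(Q) ≈ 1.464 bits.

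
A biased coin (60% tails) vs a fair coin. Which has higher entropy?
Fair coin

The fair coin is uniform (p=0.5), maximizing binary entropy at 1 bit. The biased coin has H(0.60) ≈ 0.971 bits — its outcome is more predictable, so its entropy is lower.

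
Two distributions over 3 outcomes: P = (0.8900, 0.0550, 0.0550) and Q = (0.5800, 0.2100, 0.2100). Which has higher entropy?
Q

P is highly concentrated on one outcome (89%), making it nearly deterministic. Q spreads its mass more evenly (max 58%). The more spread-out distribution has higher entropy: H(P) ≈ 0.610 bits, H(Q) ≈ 1.401 bits.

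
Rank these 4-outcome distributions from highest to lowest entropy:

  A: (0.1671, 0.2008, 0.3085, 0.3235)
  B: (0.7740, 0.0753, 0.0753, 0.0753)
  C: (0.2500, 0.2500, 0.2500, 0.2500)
C > A > B

Key insight: Entropy is maximized by uniform distributions and minimized by concentrated distributions.

- Uniform distributions have maximum entropy log₂(4) = 2.0000 bits
- The more "peaked" or concentrated a distribution, the lower its entropy

Entropies:
  H(A) = 1.9466 bits
  H(B) = 1.1292 bits
  H(C) = 2.0000 bits

Ranking: C > A > B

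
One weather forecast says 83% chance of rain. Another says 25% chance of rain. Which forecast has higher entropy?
25% forecast

Treat each forecast as a Bernoulli distribution. Binary entropy is maximized at p=0.5 and falls off symmetrically toward 0 or 1. The 25% forecast is closer to 50%, so it is more uncertain. H(83%) ≈ 0.658 bits, H(25%) ≈ 0.811 bits.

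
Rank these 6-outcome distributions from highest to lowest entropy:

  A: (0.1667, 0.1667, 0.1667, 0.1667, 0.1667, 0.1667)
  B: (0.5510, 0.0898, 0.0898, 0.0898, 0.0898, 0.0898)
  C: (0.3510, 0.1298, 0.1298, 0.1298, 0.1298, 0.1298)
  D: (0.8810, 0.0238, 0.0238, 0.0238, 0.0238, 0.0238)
A > C > B > D

Key insight: Entropy is maximized by uniform distributions and minimized by concentrated distributions.

Entropies:
  H(A) = 2.5850 bits
  H(B) = 2.0350 bits
  H(C) = 2.4419 bits
  H(D) = 0.8028 bits

Ranking: A > C > B > D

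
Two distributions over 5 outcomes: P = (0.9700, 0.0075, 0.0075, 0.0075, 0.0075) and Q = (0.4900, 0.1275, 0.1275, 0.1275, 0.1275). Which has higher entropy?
Q

P is highly concentrated on one outcome (97%), making it nearly deterministic. Q spreads its mass more evenly (max 49%). The more spread-out distribution has higher entropy: H(P) ≈ 0.254 bits, H(Q) ≈ 2.020 bits.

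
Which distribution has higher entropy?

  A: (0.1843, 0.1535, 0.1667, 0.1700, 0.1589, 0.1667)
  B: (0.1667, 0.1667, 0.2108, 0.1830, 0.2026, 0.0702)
A

Both distributions are close to uniform, making this a harder comparison.

H(A) = 2.5826 bits
H(B) = 2.5193 bits

The distribution closer to uniform has higher entropy.
Answer: A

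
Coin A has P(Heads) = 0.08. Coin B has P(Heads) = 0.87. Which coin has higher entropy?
B

For binary distributions, entropy is maximized at p=0.5 and decreases as p moves toward 0 or 1.

H(A) = H(0.08) = 0.4022 bits
H(B) = H(0.87) = 0.5574 bits

Distribution B (p=0.87) is closer to uniform (p=0.5), so it has higher entropy.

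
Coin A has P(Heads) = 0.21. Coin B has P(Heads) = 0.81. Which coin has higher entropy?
A

For binary distributions, entropy is maximized at p=0.5 and decreases as p moves toward 0 or 1.

H(A) = H(0.21) = 0.7415 bits
H(B) = H(0.81) = 0.7015 bits

Distribution A (p=0.21) is closer to uniform (p=0.5), so it has higher entropy.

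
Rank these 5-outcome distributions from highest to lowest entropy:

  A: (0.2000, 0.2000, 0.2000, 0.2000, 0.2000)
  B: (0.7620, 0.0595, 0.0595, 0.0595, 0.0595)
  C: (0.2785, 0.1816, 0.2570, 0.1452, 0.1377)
A > C > B

Key insight: Entropy is maximized by uniform distributions and minimized by concentrated distributions.

- Uniform distributions have maximum entropy log₂(5) = 2.3219 bits
- The more "peaked" or concentrated a distribution, the lower its entropy

Entropies:
  H(A) = 2.3219 bits
  H(B) = 1.2677 bits
  H(C) = 2.2625 bits

Ranking: A > C > B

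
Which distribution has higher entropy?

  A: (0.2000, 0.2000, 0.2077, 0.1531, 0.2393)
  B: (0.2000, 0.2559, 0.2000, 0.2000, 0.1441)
A

Both distributions are close to uniform, making this a harder comparison.

H(A) = 2.3078 bits
H(B) = 2.2990 bits

The distribution closer to uniform has higher entropy.
Answer: A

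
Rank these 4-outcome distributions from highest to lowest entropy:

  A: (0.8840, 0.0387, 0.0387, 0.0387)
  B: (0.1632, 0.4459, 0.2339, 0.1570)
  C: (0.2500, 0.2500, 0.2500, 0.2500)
C > B > A

Key insight: Entropy is maximized by uniform distributions and minimized by concentrated distributions.

- Uniform distributions have maximum entropy log₂(4) = 2.0000 bits
- The more "peaked" or concentrated a distribution, the lower its entropy

Entropies:
  H(A) = 0.7016 bits
  H(B) = 1.8560 bits
  H(C) = 2.0000 bits

Ranking: C > B > A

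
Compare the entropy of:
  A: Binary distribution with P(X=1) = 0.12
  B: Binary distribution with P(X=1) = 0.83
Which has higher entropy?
B

For binary distributions, entropy is maximized at p=0.5 and decreases as p moves toward 0 or 1.

H(A) = H(0.12) = 0.5294 bits
H(B) = H(0.83) = 0.6577 bits

Distribution B (p=0.83) is closer to uniform (p=0.5), so it has higher entropy.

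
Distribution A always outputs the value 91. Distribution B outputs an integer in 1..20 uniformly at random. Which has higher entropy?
B

A is deterministic, so H(A) = 0. B is uniform over 20 outcomes, so H(B) = log₂(20) = 4.322 bits. Any distribution with genuine randomness has higher entropy than a deterministic one.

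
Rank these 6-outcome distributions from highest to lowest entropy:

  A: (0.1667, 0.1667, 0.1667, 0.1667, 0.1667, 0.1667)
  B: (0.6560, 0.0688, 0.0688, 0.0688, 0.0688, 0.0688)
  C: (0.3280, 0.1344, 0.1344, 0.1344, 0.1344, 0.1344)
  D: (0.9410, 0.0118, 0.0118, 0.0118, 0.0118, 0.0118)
A > C > B > D

Key insight: Entropy is maximized by uniform distributions and minimized by concentrated distributions.

Entropies:
  H(A) = 2.5850 bits
  H(B) = 1.7273 bits
  H(C) = 2.4732 bits
  H(D) = 0.4605 bits

Ranking: A > C > B > D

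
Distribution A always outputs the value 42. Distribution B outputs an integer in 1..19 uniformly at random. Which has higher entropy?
B

A is deterministic, so H(A) = 0. B is uniform over 19 outcomes, so H(B) = log₂(19) = 4.248 bits. Any distribution with genuine randomness has higher entropy than a deterministic one.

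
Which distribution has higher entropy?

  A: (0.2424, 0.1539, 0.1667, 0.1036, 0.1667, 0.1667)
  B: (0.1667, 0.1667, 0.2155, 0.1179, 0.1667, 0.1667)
B

Both distributions are close to uniform, making this a harder comparison.

H(A) = 2.5426 bits
H(B) = 2.5641 bits

The distribution closer to uniform has higher entropy.
Answer: B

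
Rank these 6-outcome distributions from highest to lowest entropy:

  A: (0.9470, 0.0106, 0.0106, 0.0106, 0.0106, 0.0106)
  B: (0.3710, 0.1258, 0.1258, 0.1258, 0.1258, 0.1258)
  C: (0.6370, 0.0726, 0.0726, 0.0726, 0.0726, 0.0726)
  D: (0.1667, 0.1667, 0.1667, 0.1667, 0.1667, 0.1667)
D > B > C > A

Key insight: Entropy is maximized by uniform distributions and minimized by concentrated distributions.

Entropies:
  H(A) = 0.4221 bits
  H(B) = 2.4119 bits
  H(C) = 1.7880 bits
  H(D) = 2.5850 bits

Ranking: D > B > C > A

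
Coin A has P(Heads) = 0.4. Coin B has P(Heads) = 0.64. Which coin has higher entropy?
A

For binary distributions, entropy is maximized at p=0.5 and decreases as p moves toward 0 or 1.

H(A) = H(0.4) = 0.9710 bits
H(B) = H(0.64) = 0.9427 bits

Distribution A (p=0.4) is closer to uniform (p=0.5), so it has higher entropy.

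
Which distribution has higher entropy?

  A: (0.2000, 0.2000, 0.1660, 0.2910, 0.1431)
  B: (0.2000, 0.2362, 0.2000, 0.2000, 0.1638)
B

Both distributions are close to uniform, making this a harder comparison.

H(A) = 2.2784 bits
H(B) = 2.3124 bits

The distribution closer to uniform has higher entropy.
Answer: B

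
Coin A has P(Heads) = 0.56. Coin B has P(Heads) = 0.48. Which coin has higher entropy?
B

For binary distributions, entropy is maximized at p=0.5 and decreases as p moves toward 0 or 1.

H(A) = H(0.56) = 0.9896 bits
H(B) = H(0.48) = 0.9988 bits

Distribution B (p=0.48) is closer to uniform (p=0.5), so it has higher entropy.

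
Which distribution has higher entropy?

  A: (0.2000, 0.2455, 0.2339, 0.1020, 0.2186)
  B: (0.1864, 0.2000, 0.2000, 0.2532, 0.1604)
B

Both distributions are close to uniform, making this a harder comparison.

H(A) = 2.2675 bits
H(B) = 2.3058 bits

The distribution closer to uniform has higher entropy.
Answer: B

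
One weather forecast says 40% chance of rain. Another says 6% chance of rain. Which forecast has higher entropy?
40% forecast

Treat each forecast as a Bernoulli distribution. Binary entropy is maximized at p=0.5 and falls off symmetrically toward 0 or 1. The 40% forecast is closer to 50%, so it is more uncertain. H(40%) ≈ 0.971 bits, H(6%) ≈ 0.327 bits.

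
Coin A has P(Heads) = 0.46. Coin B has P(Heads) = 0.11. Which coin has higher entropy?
A

For binary distributions, entropy is maximized at p=0.5 and decreases as p moves toward 0 or 1.

H(A) = H(0.46) = 0.9954 bits
H(B) = H(0.11) = 0.4999 bits

Distribution A (p=0.46) is closer to uniform (p=0.5), so it has higher entropy.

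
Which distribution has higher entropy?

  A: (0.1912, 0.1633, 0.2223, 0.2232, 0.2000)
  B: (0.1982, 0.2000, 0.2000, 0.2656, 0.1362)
A

Both distributions are close to uniform, making this a harder comparison.

H(A) = 2.3128 bits
H(B) = 2.2913 bits

The distribution closer to uniform has higher entropy.
Answer: A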